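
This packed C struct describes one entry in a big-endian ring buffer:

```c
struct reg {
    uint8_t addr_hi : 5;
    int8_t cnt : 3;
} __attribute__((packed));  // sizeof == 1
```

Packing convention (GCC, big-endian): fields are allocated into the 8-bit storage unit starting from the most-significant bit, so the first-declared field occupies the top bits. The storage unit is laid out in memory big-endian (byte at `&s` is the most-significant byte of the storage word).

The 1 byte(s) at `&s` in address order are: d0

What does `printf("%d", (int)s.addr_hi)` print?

26

[0]=0xd0 (big-endian) → word 0xd0
addr_hi [3+:5] = (word>>3) & 0x1f = 26  ←
cnt [0+:3] = (word>>0) & 0x7 = 0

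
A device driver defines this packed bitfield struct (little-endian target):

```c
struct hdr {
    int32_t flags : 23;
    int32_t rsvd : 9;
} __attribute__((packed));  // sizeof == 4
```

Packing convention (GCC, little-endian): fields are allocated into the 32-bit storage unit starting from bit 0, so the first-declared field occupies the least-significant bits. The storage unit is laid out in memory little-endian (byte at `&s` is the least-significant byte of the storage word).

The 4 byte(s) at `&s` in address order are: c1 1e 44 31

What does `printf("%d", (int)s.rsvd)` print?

[0]=0xc1 [1]=0x1e [2]=0x44 [3]=0x31 (little-endian) → word 0x31441ec1
flags:23 @ bit 0 → (0x31441ec1>>0)&0x7fffff = 0x441ec1
rsvd:9 @ bit 23 → (0x31441ec1>>23)&0x1ff = 0x62  ←
rsvd signed 9b, MSB=0: value = 98

98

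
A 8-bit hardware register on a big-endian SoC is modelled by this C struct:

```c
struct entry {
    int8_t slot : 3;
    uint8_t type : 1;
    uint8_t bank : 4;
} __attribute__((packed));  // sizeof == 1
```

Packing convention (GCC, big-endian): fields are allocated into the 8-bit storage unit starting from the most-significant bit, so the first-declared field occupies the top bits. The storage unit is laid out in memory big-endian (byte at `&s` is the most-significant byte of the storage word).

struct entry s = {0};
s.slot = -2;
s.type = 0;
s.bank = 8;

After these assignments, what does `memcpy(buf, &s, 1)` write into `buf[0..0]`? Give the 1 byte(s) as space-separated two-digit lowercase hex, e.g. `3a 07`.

slot:3 = -2 → 0x6 << 5 → word 0xc0
type:1 = 0 → 0x0 << 4 → word 0xc0
bank:4 = 8 → 0x8 << 0 → word 0xc8
word = 0xc8 → big-endian bytes:
  [0]=0xc8

c8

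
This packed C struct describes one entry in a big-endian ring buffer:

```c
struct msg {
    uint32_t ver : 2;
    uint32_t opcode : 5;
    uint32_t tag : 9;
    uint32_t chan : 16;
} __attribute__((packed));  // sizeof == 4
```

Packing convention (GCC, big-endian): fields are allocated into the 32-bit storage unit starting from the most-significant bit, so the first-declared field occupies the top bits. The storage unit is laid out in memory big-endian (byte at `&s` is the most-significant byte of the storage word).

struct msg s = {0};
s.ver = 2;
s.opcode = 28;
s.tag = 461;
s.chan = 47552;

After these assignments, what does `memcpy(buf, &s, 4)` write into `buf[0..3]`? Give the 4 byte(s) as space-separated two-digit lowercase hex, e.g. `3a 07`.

b9 cd b9 c0

[30+:2] ver=2 & 0x3 = 0x2; word=0x80000000
[25+:5] opcode=28 & 0x1f = 0x1c; word=0xb8000000
[16+:9] tag=461 & 0x1ff = 0x1cd; word=0xb9cd0000
[0+:16] chan=47552 & 0xffff = 0xb9c0; word=0xb9cdb9c0
word = 0xb9cdb9c0 → big-endian bytes:
  [0]=0xb9  [1]=0xcd  [2]=0xb9  [3]=0xc0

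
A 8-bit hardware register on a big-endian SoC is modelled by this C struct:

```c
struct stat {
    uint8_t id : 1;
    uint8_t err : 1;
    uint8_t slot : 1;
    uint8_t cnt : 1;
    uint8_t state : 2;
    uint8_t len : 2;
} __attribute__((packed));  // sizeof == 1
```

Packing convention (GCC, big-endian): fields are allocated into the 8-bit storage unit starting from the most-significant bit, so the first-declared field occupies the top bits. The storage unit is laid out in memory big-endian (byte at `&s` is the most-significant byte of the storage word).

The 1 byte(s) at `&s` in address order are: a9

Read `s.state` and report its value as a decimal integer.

2

[0]=0xa9 (big-endian) → word 0xa9
id:1 @ bit 7 → (0xa9>>7)&0x1 = 0x1
err:1 @ bit 6 → (0xa9>>6)&0x1 = 0x0
slot:1 @ bit 5 → (0xa9>>5)&0x1 = 0x1
cnt:1 @ bit 4 → (0xa9>>4)&0x1 = 0x0
state:2 @ bit 2 → (0xa9>>2)&0x3 = 0x2  ←
len:2 @ bit 0 → (0xa9>>0)&0x3 = 0x1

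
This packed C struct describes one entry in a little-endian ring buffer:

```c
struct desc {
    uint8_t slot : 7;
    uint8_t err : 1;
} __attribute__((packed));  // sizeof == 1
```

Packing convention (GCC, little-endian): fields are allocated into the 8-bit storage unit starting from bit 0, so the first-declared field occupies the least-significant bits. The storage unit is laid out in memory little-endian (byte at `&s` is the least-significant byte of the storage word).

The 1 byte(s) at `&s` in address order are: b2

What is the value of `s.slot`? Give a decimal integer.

[0]=0xb2 (little-endian) → word 0xb2
slot:7 @ bit 0 → (0xb2>>0)&0x7f = 0x32  ←
err:1 @ bit 7 → (0xb2>>7)&0x1 = 0x1

50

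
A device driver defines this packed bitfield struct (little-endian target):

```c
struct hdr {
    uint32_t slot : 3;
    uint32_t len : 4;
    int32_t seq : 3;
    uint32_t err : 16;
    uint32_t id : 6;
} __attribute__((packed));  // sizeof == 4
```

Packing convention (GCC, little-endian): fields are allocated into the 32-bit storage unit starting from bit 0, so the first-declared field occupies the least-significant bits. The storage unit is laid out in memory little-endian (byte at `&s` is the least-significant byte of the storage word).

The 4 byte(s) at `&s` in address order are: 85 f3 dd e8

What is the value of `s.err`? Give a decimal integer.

[0]=0x85 [1]=0xf3 [2]=0xdd [3]=0xe8 (little-endian) → word 0xe8ddf385
slot [0+:3] = (word>>0) & 0x7 = 5
len [3+:4] = (word>>3) & 0xf = 0
seq [7+:3] = (word>>7) & 0x7 = 7
err [10+:16] = (word>>10) & 0xffff = 14204  ←
id [26+:6] = (word>>26) & 0x3f = 58

14204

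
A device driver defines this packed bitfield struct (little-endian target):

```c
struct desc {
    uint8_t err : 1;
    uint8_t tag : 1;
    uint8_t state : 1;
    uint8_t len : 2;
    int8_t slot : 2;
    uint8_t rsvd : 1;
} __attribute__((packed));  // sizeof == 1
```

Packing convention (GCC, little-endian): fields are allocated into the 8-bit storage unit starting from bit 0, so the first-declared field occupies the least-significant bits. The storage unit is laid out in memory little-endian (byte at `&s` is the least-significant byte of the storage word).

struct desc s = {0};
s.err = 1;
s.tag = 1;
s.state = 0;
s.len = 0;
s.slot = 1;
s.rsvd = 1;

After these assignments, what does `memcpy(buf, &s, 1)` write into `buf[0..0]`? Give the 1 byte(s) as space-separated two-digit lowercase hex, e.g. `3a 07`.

[0+:1] err=1 & 0x1 = 0x1; word=0x01
[1+:1] tag=1 & 0x1 = 0x1; word=0x03
[2+:1] state=0 & 0x1 = 0x0; word=0x03
[3+:2] len=0 & 0x3 = 0x0; word=0x03
[5+:2] slot=1 & 0x3 = 0x1; word=0x23
[7+:1] rsvd=1 & 0x1 = 0x1; word=0xa3
word = 0xa3 → little-endian bytes:
  [0]=0xa3

a3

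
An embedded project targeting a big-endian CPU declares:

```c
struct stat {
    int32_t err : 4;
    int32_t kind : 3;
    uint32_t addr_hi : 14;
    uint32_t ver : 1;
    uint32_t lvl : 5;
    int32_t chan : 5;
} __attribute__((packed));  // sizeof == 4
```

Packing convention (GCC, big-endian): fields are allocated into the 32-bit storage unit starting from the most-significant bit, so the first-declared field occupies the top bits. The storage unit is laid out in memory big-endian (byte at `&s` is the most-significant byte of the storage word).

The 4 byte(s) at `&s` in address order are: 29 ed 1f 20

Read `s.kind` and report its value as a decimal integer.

[0]=0x29 [1]=0xed [2]=0x1f [3]=0x20 (big-endian) → word 0x29ed1f20
err [28+:4] = (word>>28) & 0xf = 2
kind [25+:3] = (word>>25) & 0x7 = 4  ←
addr_hi [11+:14] = (word>>11) & 0x3fff = 15779
ver [10+:1] = (word>>10) & 0x1 = 1
lvl [5+:5] = (word>>5) & 0x1f = 25
chan [0+:5] = (word>>0) & 0x1f = 0
kind signed 3b, MSB=1: 4 - 8 = -4

-4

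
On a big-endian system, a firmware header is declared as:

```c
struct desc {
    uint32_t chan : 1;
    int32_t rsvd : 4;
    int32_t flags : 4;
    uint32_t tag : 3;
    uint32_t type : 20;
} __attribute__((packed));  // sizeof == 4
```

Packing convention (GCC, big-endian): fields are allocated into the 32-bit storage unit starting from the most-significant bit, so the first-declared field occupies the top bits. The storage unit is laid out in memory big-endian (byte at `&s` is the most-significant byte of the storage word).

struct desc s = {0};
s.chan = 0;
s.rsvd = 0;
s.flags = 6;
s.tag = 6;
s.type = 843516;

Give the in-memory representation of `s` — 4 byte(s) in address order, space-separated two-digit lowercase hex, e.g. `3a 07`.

chan (1b) val=0 bits=0x0 at bit 31: 0x00000000
rsvd (4b) val=0 bits=0x0 at bit 27: 0x00000000
flags (4b) val=6 bits=0x6 at bit 23: 0x03000000
tag (3b) val=6 bits=0x6 at bit 20: 0x03600000
type (20b) val=843516 bits=0xcdefc at bit 0: 0x036cdefc
word = 0x036cdefc → big-endian bytes:
  [0]=0x03  [1]=0x6c  [2]=0xde  [3]=0xfc

03 6c de fc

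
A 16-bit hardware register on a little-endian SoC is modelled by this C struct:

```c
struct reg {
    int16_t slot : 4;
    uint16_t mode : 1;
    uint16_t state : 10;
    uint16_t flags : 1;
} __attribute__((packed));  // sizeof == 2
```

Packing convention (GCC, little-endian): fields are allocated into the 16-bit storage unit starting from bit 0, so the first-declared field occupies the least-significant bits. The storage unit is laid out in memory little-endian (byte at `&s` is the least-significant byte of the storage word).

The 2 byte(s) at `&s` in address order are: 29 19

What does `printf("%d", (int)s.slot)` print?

[0]=0x29 [1]=0x19 (little-endian) → word 0x1929
slot:4 @ bit 0 → (0x1929>>0)&0xf = 0x9  ←
mode:1 @ bit 4 → (0x1929>>4)&0x1 = 0x0
state:10 @ bit 5 → (0x1929>>5)&0x3ff = 0xc9
flags:1 @ bit 15 → (0x1929>>15)&0x1 = 0x0
slot signed 4b, MSB=1: 9 - 16 = -7

-7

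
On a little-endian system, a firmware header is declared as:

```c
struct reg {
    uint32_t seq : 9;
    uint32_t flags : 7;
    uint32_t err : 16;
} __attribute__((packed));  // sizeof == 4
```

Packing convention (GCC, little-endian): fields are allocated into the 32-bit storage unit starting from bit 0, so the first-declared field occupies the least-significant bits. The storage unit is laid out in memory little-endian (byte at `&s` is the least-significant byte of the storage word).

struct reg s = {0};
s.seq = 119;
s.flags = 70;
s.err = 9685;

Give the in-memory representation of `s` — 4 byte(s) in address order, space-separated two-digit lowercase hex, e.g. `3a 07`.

77 8c d5 25

seq (9b) val=119 bits=0x77 at bit 0: 0x00000077
flags (7b) val=70 bits=0x46 at bit 9: 0x00008c77
err (16b) val=9685 bits=0x25d5 at bit 16: 0x25d58c77
word = 0x25d58c77 → little-endian bytes:
  [0]=0x77  [1]=0x8c  [2]=0xd5  [3]=0x25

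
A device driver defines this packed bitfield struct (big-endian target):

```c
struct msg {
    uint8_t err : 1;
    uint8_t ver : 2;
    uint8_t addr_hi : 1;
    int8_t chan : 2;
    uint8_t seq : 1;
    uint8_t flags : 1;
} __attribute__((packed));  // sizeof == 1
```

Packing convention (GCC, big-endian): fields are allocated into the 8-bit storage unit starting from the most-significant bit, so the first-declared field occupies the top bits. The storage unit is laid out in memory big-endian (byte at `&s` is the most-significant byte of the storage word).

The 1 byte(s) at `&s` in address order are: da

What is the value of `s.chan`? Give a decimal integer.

[0]=0xda (big-endian) → word 0xda
err:1 @ bit 7 → (0xda>>7)&0x1 = 0x1
ver:2 @ bit 5 → (0xda>>5)&0x3 = 0x2
addr_hi:1 @ bit 4 → (0xda>>4)&0x1 = 0x1
chan:2 @ bit 2 → (0xda>>2)&0x3 = 0x2  ←
seq:1 @ bit 1 → (0xda>>1)&0x1 = 0x1
flags:1 @ bit 0 → (0xda>>0)&0x1 = 0x0
chan signed 2b, MSB=1: 2 - 4 = -2

-2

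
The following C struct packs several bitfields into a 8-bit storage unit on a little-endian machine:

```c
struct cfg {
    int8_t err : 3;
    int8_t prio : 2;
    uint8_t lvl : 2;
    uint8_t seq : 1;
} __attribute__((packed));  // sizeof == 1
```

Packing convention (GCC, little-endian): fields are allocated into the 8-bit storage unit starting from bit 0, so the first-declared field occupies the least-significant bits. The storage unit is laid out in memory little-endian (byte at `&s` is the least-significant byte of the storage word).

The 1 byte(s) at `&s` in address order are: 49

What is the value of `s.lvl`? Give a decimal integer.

2

[0]=0x49 (little-endian) → word 0x49
err [0+:3] = (word>>0) & 0x7 = 1
prio [3+:2] = (word>>3) & 0x3 = 1
lvl [5+:2] = (word>>5) & 0x3 = 2  ←
seq [7+:1] = (word>>7) & 0x1 = 0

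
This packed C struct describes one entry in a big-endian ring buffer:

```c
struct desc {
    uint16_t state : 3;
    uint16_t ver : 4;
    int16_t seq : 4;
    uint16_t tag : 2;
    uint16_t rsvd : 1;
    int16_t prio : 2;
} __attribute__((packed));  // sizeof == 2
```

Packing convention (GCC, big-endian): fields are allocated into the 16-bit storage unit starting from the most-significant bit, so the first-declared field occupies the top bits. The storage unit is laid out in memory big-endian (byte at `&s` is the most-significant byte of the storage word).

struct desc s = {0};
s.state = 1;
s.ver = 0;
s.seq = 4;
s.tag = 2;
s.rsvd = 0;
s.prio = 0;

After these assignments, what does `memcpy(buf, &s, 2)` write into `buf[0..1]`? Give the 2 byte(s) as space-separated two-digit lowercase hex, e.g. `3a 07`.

[13+:3] state=1 & 0x7 = 0x1; word=0x2000
[9+:4] ver=0 & 0xf = 0x0; word=0x2000
[5+:4] seq=4 & 0xf = 0x4; word=0x2080
[3+:2] tag=2 & 0x3 = 0x2; word=0x2090
[2+:1] rsvd=0 & 0x1 = 0x0; word=0x2090
[0+:2] prio=0 & 0x3 = 0x0; word=0x2090
word = 0x2090 → big-endian bytes:
  [0]=0x20  [1]=0x90

20 90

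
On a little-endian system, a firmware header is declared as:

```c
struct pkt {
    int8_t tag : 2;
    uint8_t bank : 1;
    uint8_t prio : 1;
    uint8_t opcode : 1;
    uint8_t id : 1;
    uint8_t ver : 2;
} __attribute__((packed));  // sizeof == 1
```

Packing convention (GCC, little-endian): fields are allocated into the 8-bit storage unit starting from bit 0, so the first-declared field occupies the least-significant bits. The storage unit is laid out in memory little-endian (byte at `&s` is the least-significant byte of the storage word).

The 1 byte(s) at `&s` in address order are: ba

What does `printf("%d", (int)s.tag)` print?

[0]=0xba (little-endian) → word 0xba
tag:2 @ bit 0 → (0xba>>0)&0x3 = 0x2  ←
bank:1 @ bit 2 → (0xba>>2)&0x1 = 0x0
prio:1 @ bit 3 → (0xba>>3)&0x1 = 0x1
opcode:1 @ bit 4 → (0xba>>4)&0x1 = 0x1
id:1 @ bit 5 → (0xba>>5)&0x1 = 0x1
ver:2 @ bit 6 → (0xba>>6)&0x3 = 0x2
tag signed 2b, MSB=1: 2 - 4 = -2

-2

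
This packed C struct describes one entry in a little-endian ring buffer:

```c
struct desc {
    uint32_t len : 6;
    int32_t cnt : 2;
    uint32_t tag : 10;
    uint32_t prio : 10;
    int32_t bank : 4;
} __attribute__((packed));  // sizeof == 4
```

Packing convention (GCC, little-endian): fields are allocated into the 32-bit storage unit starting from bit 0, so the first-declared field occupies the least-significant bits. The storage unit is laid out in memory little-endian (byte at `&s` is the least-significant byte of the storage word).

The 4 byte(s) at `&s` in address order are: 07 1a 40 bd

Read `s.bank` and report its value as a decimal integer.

[0]=0x07 [1]=0x1a [2]=0x40 [3]=0xbd (little-endian) → word 0xbd401a07
len:6 @ bit 0 → (0xbd401a07>>0)&0x3f = 0x7
cnt:2 @ bit 6 → (0xbd401a07>>6)&0x3 = 0x0
tag:10 @ bit 8 → (0xbd401a07>>8)&0x3ff = 0x1a
prio:10 @ bit 18 → (0xbd401a07>>18)&0x3ff = 0x350
bank:4 @ bit 28 → (0xbd401a07>>28)&0xf = 0xb  ←
bank signed 4b, MSB=1: 11 - 16 = -5

-5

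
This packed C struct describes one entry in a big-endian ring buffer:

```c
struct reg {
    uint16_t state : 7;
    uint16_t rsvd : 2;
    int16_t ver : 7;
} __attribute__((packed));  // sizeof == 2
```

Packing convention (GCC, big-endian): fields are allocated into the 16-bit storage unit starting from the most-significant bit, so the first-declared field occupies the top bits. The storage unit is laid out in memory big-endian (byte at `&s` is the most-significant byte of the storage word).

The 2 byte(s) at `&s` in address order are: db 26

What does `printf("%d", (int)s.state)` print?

[0]=0xdb [1]=0x26 (big-endian) → word 0xdb26
state:7 @ bit 9 → (0xdb26>>9)&0x7f = 0x6d  ←
rsvd:2 @ bit 7 → (0xdb26>>7)&0x3 = 0x2
ver:7 @ bit 0 → (0xdb26>>0)&0x7f = 0x26

109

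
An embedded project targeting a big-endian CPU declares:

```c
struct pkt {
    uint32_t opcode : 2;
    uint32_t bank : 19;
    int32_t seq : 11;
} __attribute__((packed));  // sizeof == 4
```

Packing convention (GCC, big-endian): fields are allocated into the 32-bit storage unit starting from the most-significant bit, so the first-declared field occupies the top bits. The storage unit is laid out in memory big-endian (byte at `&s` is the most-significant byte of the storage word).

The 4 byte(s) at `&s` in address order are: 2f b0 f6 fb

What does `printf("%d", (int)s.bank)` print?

[0]=0x2f [1]=0xb0 [2]=0xf6 [3]=0xfb (big-endian) → word 0x2fb0f6fb
opcode:2 @ bit 30 → (0x2fb0f6fb>>30)&0x3 = 0x0
bank:19 @ bit 11 → (0x2fb0f6fb>>11)&0x7ffff = 0x5f61e  ←
seq:11 @ bit 0 → (0x2fb0f6fb>>0)&0x7ff = 0x6fb

390686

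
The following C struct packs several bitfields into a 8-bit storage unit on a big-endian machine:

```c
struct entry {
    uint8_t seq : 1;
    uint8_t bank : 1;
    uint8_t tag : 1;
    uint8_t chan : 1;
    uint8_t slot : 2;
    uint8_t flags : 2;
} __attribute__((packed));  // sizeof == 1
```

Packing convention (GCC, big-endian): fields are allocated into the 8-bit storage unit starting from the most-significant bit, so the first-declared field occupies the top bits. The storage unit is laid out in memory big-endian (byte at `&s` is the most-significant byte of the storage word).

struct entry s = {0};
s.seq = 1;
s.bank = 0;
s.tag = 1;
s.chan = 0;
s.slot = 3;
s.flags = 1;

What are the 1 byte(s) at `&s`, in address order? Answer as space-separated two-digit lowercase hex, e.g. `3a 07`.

seq:1 = 1 → 0x1 << 7 → word 0x80
bank:1 = 0 → 0x0 << 6 → word 0x80
tag:1 = 1 → 0x1 << 5 → word 0xa0
chan:1 = 0 → 0x0 << 4 → word 0xa0
slot:2 = 3 → 0x3 << 2 → word 0xac
flags:2 = 1 → 0x1 << 0 → word 0xad
word = 0xad → big-endian bytes:
  [0]=0xad

ad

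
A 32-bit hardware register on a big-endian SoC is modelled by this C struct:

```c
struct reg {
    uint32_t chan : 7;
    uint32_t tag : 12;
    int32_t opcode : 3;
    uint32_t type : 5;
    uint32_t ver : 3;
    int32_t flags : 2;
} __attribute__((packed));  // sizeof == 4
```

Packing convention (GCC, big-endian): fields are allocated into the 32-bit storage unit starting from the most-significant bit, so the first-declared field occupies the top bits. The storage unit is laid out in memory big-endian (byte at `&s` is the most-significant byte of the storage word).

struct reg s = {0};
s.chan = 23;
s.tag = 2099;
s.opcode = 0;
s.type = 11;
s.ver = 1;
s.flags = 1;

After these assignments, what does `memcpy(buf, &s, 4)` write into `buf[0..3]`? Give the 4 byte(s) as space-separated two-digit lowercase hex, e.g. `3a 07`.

chan (7b) val=23 bits=0x17 at bit 25: 0x2e000000
tag (12b) val=2099 bits=0x833 at bit 13: 0x2f066000
opcode (3b) val=0 bits=0x0 at bit 10: 0x2f066000
type (5b) val=11 bits=0xb at bit 5: 0x2f066160
ver (3b) val=1 bits=0x1 at bit 2: 0x2f066164
flags (2b) val=1 bits=0x1 at bit 0: 0x2f066165
word = 0x2f066165 → big-endian bytes:
  [0]=0x2f  [1]=0x06  [2]=0x61  [3]=0x65

2f 06 61 65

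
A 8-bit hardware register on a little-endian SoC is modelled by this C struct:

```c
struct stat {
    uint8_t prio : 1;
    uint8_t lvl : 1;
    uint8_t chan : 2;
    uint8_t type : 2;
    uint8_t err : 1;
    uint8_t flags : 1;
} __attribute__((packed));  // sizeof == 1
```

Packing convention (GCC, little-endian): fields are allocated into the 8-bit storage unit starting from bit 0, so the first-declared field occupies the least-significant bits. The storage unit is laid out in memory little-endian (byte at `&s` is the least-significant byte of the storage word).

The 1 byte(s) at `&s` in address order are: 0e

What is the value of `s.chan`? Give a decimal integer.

[0]=0x0e (little-endian) → word 0x0e
prio [0+:1] = (word>>0) & 0x1 = 0
lvl [1+:1] = (word>>1) & 0x1 = 1
chan [2+:2] = (word>>2) & 0x3 = 3  ←
type [4+:2] = (word>>4) & 0x3 = 0
err [6+:1] = (word>>6) & 0x1 = 0
flags [7+:1] = (word>>7) & 0x1 = 0

3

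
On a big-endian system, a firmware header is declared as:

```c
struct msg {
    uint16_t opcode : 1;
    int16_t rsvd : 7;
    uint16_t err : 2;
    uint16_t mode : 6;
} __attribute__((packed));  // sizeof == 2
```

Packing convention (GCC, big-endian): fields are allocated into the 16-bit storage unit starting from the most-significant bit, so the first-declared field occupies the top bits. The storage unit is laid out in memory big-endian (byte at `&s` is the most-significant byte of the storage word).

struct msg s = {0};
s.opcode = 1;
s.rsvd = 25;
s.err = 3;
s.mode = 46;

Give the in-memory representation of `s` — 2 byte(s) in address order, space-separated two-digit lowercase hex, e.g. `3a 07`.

[15+:1] opcode=1 & 0x1 = 0x1; word=0x8000
[8+:7] rsvd=25 & 0x7f = 0x19; word=0x9900
[6+:2] err=3 & 0x3 = 0x3; word=0x99c0
[0+:6] mode=46 & 0x3f = 0x2e; word=0x99ee
word = 0x99ee → big-endian bytes:
  [0]=0x99  [1]=0xee

99 ee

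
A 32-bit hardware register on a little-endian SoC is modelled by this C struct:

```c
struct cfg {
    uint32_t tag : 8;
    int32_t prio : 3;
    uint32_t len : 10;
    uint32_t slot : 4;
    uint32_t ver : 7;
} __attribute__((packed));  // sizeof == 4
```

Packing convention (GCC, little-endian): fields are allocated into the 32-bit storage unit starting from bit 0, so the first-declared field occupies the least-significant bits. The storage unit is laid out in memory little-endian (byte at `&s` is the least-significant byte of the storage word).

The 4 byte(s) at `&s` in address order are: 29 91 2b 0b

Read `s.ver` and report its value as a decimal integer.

[0]=0x29 [1]=0x91 [2]=0x2b [3]=0x0b (little-endian) → word 0x0b2b9129
tag:8 @ bit 0 → (0x0b2b9129>>0)&0xff = 0x29
prio:3 @ bit 8 → (0x0b2b9129>>8)&0x7 = 0x1
len:10 @ bit 11 → (0x0b2b9129>>11)&0x3ff = 0x172
slot:4 @ bit 21 → (0x0b2b9129>>21)&0xf = 0x9
ver:7 @ bit 25 → (0x0b2b9129>>25)&0x7f = 0x5  ←

5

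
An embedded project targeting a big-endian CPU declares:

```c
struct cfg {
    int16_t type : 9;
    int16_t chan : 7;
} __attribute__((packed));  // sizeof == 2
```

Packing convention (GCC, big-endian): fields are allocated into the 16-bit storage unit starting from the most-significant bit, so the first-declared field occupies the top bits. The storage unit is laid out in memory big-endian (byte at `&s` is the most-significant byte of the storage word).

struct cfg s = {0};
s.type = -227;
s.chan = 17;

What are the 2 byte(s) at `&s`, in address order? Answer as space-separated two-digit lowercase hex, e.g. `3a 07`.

8e 91

type:9 = -227 → 0x11d << 7 → word 0x8e80
chan:7 = 17 → 0x11 << 0 → word 0x8e91
word = 0x8e91 → big-endian bytes:
  [0]=0x8e  [1]=0x91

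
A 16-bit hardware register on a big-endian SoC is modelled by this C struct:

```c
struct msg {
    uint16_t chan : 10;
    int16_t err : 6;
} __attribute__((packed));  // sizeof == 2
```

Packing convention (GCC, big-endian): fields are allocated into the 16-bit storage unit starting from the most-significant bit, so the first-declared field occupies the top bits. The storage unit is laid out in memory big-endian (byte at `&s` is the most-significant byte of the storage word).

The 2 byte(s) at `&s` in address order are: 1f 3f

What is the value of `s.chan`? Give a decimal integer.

124

[0]=0x1f [1]=0x3f (big-endian) → word 0x1f3f
chan:10 @ bit 6 → (0x1f3f>>6)&0x3ff = 0x7c  ←
err:6 @ bit 0 → (0x1f3f>>0)&0x3f = 0x3f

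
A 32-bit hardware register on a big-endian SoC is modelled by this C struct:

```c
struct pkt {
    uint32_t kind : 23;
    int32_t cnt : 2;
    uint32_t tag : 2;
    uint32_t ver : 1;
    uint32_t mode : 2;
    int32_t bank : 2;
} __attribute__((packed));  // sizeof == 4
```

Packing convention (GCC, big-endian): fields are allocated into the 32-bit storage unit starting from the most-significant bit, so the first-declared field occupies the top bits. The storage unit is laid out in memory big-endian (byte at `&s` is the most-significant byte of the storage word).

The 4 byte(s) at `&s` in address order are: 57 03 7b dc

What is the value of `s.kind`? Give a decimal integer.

[0]=0x57 [1]=0x03 [2]=0x7b [3]=0xdc (big-endian) → word 0x57037bdc
kind:23 @ bit 9 → (0x57037bdc>>9)&0x7fffff = 0x2b81bd  ←
cnt:2 @ bit 7 → (0x57037bdc>>7)&0x3 = 0x3
tag:2 @ bit 5 → (0x57037bdc>>5)&0x3 = 0x2
ver:1 @ bit 4 → (0x57037bdc>>4)&0x1 = 0x1
mode:2 @ bit 2 → (0x57037bdc>>2)&0x3 = 0x3
bank:2 @ bit 0 → (0x57037bdc>>0)&0x3 = 0x0

2851261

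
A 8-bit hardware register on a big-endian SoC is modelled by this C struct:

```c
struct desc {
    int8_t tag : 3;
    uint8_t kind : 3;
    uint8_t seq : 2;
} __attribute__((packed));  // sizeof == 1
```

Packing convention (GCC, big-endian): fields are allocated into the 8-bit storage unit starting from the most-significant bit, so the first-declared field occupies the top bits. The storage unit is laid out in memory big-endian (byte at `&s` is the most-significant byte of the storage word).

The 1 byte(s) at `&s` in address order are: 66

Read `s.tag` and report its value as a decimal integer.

[0]=0x66 (big-endian) → word 0x66
tag [5+:3] = (word>>5) & 0x7 = 3  ←
kind [2+:3] = (word>>2) & 0x7 = 1
seq [0+:2] = (word>>0) & 0x3 = 2
tag signed 3b, MSB=0: value = 3

3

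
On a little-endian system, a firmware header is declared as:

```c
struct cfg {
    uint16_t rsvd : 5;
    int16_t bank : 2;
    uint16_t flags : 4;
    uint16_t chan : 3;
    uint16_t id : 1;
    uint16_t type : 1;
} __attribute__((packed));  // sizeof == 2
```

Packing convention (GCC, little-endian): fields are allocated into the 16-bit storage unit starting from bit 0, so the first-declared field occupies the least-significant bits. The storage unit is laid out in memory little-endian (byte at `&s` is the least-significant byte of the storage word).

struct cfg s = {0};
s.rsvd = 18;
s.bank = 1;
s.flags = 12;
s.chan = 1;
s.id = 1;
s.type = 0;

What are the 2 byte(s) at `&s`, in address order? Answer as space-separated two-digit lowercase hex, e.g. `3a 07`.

32 4e

rsvd:5 = 18 → 0x12 << 0 → word 0x0012
bank:2 = 1 → 0x1 << 5 → word 0x0032
flags:4 = 12 → 0xc << 7 → word 0x0632
chan:3 = 1 → 0x1 << 11 → word 0x0e32
id:1 = 1 → 0x1 << 14 → word 0x4e32
type:1 = 0 → 0x0 << 15 → word 0x4e32
word = 0x4e32 → little-endian bytes:
  [0]=0x32  [1]=0x4e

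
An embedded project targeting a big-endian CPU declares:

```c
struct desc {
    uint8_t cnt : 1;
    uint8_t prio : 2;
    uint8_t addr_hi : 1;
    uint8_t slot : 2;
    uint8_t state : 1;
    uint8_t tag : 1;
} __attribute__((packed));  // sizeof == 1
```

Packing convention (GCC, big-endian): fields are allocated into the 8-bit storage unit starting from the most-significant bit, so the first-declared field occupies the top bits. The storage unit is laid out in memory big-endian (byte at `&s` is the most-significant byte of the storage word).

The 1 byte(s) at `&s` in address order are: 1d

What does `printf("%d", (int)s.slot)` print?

[0]=0x1d (big-endian) → word 0x1d
cnt [7+:1] = (word>>7) & 0x1 = 0
prio [5+:2] = (word>>5) & 0x3 = 0
addr_hi [4+:1] = (word>>4) & 0x1 = 1
slot [2+:2] = (word>>2) & 0x3 = 3  ←
state [1+:1] = (word>>1) & 0x1 = 0
tag [0+:1] = (word>>0) & 0x1 = 1

3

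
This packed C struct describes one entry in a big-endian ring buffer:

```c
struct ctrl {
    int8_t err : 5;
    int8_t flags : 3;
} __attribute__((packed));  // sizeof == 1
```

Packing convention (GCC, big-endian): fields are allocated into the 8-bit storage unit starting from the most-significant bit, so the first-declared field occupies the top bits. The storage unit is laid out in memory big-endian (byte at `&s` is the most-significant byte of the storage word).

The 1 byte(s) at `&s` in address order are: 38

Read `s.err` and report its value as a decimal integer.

7

[0]=0x38 (big-endian) → word 0x38
err:5 @ bit 3 → (0x38>>3)&0x1f = 0x7  ←
flags:3 @ bit 0 → (0x38>>0)&0x7 = 0x0
err signed 5b, MSB=0: value = 7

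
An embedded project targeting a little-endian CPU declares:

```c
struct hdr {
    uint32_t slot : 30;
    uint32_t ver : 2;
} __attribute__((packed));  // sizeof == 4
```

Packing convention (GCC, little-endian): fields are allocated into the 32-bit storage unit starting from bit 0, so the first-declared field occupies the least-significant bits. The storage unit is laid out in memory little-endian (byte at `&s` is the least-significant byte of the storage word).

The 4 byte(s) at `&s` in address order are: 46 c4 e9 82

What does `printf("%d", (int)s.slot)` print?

48874566

[0]=0x46 [1]=0xc4 [2]=0xe9 [3]=0x82 (little-endian) → word 0x82e9c446
slot [0+:30] = (word>>0) & 0x3fffffff = 48874566  ←
ver [30+:2] = (word>>30) & 0x3 = 2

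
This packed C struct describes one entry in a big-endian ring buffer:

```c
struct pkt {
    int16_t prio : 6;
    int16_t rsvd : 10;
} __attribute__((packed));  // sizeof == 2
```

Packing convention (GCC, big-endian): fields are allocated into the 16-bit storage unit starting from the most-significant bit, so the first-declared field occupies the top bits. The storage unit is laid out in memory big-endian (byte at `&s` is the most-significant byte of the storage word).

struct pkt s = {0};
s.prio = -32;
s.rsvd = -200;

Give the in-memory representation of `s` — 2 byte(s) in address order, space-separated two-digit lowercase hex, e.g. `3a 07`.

[10+:6] prio=-32 & 0x3f = 0x20; word=0x8000
[0+:10] rsvd=-200 & 0x3ff = 0x338; word=0x8338
word = 0x8338 → big-endian bytes:
  [0]=0x83  [1]=0x38

83 38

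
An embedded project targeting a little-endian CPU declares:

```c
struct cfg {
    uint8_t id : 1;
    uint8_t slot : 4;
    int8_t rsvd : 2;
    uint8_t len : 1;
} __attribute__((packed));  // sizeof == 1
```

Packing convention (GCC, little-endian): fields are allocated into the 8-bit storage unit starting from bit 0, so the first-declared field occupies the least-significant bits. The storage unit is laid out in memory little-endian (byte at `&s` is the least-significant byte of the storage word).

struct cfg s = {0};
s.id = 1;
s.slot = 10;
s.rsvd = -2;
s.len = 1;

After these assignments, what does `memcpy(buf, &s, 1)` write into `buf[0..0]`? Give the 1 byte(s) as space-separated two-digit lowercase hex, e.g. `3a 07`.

id (1b) val=1 bits=0x1 at bit 0: 0x01
slot (4b) val=10 bits=0xa at bit 1: 0x15
rsvd (2b) val=-2 bits=0x2 at bit 5: 0x55
len (1b) val=1 bits=0x1 at bit 7: 0xd5
word = 0xd5 → little-endian bytes:
  [0]=0xd5

d5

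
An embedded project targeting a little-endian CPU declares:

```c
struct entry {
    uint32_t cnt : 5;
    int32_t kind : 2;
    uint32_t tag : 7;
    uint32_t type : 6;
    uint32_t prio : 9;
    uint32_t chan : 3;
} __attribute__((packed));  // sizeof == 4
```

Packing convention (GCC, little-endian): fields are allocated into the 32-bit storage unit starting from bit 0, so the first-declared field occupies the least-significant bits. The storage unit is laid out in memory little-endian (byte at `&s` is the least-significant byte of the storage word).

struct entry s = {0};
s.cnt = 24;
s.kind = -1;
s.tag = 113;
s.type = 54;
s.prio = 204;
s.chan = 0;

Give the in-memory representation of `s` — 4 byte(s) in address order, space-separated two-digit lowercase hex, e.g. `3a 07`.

f8 b8 cd 0c

[0+:5] cnt=24 & 0x1f = 0x18; word=0x00000018
[5+:2] kind=-1 & 0x3 = 0x3; word=0x00000078
[7+:7] tag=113 & 0x7f = 0x71; word=0x000038f8
[14+:6] type=54 & 0x3f = 0x36; word=0x000db8f8
[20+:9] prio=204 & 0x1ff = 0xcc; word=0x0ccdb8f8
[29+:3] chan=0 & 0x7 = 0x0; word=0x0ccdb8f8
word = 0x0ccdb8f8 → little-endian bytes:
  [0]=0xf8  [1]=0xb8  [2]=0xcd  [3]=0x0c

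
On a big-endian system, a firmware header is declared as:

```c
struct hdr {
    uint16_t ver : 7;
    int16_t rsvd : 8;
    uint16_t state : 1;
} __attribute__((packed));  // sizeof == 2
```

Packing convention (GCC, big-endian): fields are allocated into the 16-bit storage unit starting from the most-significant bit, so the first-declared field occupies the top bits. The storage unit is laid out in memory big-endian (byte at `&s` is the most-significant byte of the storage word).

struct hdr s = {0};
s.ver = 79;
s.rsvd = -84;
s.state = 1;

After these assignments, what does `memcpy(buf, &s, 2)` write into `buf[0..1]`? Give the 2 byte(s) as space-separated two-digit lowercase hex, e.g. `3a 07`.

9f 59

ver:7 = 79 → 0x4f << 9 → word 0x9e00
rsvd:8 = -84 → 0xac << 1 → word 0x9f58
state:1 = 1 → 0x1 << 0 → word 0x9f59
word = 0x9f59 → big-endian bytes:
  [0]=0x9f  [1]=0x59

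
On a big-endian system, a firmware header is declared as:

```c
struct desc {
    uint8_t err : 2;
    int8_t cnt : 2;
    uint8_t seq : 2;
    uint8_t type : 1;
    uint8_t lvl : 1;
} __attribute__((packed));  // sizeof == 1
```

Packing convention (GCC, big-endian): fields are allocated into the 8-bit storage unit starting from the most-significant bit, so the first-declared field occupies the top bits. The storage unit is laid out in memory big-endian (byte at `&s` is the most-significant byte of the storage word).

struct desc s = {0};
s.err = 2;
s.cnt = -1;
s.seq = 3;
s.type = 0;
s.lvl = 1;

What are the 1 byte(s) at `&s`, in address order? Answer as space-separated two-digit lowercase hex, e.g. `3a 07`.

[6+:2] err=2 & 0x3 = 0x2; word=0x80
[4+:2] cnt=-1 & 0x3 = 0x3; word=0xb0
[2+:2] seq=3 & 0x3 = 0x3; word=0xbc
[1+:1] type=0 & 0x1 = 0x0; word=0xbc
[0+:1] lvl=1 & 0x1 = 0x1; word=0xbd
word = 0xbd → big-endian bytes:
  [0]=0xbd

bd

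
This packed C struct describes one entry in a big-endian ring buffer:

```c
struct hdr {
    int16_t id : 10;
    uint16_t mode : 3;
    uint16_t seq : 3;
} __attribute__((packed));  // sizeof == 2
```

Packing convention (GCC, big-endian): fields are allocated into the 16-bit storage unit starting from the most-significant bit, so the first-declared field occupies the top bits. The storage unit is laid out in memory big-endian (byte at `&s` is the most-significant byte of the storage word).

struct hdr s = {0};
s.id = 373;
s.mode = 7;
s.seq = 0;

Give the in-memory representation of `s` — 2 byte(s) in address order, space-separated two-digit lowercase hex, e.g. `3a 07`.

5d 78

id:10 = 373 → 0x175 << 6 → word 0x5d40
mode:3 = 7 → 0x7 << 3 → word 0x5d78
seq:3 = 0 → 0x0 << 0 → word 0x5d78
word = 0x5d78 → big-endian bytes:
  [0]=0x5d  [1]=0x78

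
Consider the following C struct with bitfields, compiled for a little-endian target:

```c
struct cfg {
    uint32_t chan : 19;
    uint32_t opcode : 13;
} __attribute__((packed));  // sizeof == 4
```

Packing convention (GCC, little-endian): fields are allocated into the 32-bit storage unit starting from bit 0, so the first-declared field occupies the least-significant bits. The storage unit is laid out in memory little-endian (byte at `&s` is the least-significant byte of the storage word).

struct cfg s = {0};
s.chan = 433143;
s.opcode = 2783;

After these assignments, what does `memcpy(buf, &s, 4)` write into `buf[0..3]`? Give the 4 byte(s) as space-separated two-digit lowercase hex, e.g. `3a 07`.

f7 9b fe 56

[0+:19] chan=433143 & 0x7ffff = 0x69bf7; word=0x00069bf7
[19+:13] opcode=2783 & 0x1fff = 0xadf; word=0x56fe9bf7
word = 0x56fe9bf7 → little-endian bytes:
  [0]=0xf7  [1]=0x9b  [2]=0xfe  [3]=0x56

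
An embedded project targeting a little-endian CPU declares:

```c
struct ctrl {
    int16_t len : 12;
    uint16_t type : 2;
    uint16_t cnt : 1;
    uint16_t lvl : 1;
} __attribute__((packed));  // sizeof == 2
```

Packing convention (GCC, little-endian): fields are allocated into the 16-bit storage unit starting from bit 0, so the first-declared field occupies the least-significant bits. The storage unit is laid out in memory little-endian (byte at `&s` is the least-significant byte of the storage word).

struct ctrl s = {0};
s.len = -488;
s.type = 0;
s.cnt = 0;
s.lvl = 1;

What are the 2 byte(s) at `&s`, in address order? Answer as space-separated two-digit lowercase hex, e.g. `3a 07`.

len (12b) val=-488 bits=0xe18 at bit 0: 0x0e18
type (2b) val=0 bits=0x0 at bit 12: 0x0e18
cnt (1b) val=0 bits=0x0 at bit 14: 0x0e18
lvl (1b) val=1 bits=0x1 at bit 15: 0x8e18
word = 0x8e18 → little-endian bytes:
  [0]=0x18  [1]=0x8e

18 8e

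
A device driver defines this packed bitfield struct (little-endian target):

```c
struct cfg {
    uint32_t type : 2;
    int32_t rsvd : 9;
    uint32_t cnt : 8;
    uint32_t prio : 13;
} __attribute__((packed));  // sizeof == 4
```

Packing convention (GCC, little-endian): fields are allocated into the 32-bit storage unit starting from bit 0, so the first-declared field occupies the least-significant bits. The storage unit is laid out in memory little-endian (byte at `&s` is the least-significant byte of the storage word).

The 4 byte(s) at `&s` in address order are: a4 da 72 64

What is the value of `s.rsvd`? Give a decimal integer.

[0]=0xa4 [1]=0xda [2]=0x72 [3]=0x64 (little-endian) → word 0x6472daa4
type:2 @ bit 0 → (0x6472daa4>>0)&0x3 = 0x0
rsvd:9 @ bit 2 → (0x6472daa4>>2)&0x1ff = 0xa9  ←
cnt:8 @ bit 11 → (0x6472daa4>>11)&0xff = 0x5b
prio:13 @ bit 19 → (0x6472daa4>>19)&0x1fff = 0xc8e
rsvd signed 9b, MSB=0: value = 169

169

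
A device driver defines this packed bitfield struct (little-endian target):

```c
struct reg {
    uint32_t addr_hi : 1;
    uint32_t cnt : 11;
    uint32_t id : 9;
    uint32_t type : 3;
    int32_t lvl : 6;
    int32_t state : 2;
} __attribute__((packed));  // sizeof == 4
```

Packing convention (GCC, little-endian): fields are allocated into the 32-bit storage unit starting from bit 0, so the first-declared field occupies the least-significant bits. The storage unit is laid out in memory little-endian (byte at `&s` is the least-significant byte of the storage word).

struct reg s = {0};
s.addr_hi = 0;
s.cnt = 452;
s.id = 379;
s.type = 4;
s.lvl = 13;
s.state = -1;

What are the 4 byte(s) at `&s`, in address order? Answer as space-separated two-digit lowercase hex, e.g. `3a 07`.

88 b3 97 cd

[0+:1] addr_hi=0 & 0x1 = 0x0; word=0x00000000
[1+:11] cnt=452 & 0x7ff = 0x1c4; word=0x00000388
[12+:9] id=379 & 0x1ff = 0x17b; word=0x0017b388
[21+:3] type=4 & 0x7 = 0x4; word=0x0097b388
[24+:6] lvl=13 & 0x3f = 0xd; word=0x0d97b388
[30+:2] state=-1 & 0x3 = 0x3; word=0xcd97b388
word = 0xcd97b388 → little-endian bytes:
  [0]=0x88  [1]=0xb3  [2]=0x97  [3]=0xcd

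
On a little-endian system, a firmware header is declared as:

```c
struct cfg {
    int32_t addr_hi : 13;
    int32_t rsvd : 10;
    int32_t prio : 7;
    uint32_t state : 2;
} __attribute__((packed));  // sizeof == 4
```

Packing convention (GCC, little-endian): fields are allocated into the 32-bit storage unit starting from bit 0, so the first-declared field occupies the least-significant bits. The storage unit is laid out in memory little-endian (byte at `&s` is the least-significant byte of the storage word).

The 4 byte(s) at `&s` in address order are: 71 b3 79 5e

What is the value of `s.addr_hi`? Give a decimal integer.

-3215

[0]=0x71 [1]=0xb3 [2]=0x79 [3]=0x5e (little-endian) → word 0x5e79b371
addr_hi [0+:13] = (word>>0) & 0x1fff = 4977  ←
rsvd [13+:10] = (word>>13) & 0x3ff = 973
prio [23+:7] = (word>>23) & 0x7f = 60
state [30+:2] = (word>>30) & 0x3 = 1
addr_hi signed 13b, MSB=1: 4977 - 8192 = -3215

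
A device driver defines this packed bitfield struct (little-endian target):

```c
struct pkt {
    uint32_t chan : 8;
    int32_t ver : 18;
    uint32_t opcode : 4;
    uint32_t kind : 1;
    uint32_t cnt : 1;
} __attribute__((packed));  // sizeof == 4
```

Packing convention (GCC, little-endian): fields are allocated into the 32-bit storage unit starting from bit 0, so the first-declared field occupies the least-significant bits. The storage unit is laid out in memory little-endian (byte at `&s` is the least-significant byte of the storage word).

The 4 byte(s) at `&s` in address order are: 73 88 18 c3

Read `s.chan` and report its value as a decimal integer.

115

[0]=0x73 [1]=0x88 [2]=0x18 [3]=0xc3 (little-endian) → word 0xc3188873
chan [0+:8] = (word>>0) & 0xff = 115  ←
ver [8+:18] = (word>>8) & 0x3ffff = 202888
opcode [26+:4] = (word>>26) & 0xf = 0
kind [30+:1] = (word>>30) & 0x1 = 1
cnt [31+:1] = (word>>31) & 0x1 = 1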